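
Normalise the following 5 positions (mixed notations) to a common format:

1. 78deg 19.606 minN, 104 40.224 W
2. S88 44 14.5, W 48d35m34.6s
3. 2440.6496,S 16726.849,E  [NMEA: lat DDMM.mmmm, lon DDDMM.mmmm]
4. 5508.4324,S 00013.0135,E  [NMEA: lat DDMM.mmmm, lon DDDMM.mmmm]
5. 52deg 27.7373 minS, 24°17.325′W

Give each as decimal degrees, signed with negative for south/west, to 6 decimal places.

1. 78.326767, -104.670400
2. -88.737361, -48.592944
3. -24.677493, 167.447483
4. -55.140540, 0.216892
5. -52.462288, -24.288750

Point 1:
  φ: 19.606′ = 0.326767°; total 78.3267667
  N → positive
  Lon: 104 + 40.224/60 = 104.6704000
  W → negative
Point 2:
  Lat: 88° + 44/60 + 14.5/3600 = 88 + 0.733333 + 0.004028 = 88.7373611
  S → negative
  Longitude: 48° + 35/60 + 34.6/3600 = 48 + 0.583333 + 0.009611 = 48.5929444
  hemisphere W, so the sign is −
Point 3:
  Latitude: degrees = first 2 digits = 24, minutes = 40.6496; 24 + 40.6496/60 = 24.6774933
  S → negative
  Longitude: degrees = first 3 digits = 167, minutes = 26.849; 167 + 26.849/60 = 167.4474833
  E ⇒ keep positive
Point 4:
  Latitude: degrees = first 2 digits = 55, minutes = 8.4324; 55 + 8.4324/60 = 55.1405400
  hemisphere S, so the sign is −
  Lon: degrees = first 3 digits = 0, minutes = 13.0135; 0 + 13.0135/60 = 0.2168917
  E → positive
Point 5:
  Latitude: 27.7373′ = 0.462288°; total 52.4622883
  hemisphere S, so the sign is −
  Longitude: 24 + 17.325/60 = 24.2887500
  W → negative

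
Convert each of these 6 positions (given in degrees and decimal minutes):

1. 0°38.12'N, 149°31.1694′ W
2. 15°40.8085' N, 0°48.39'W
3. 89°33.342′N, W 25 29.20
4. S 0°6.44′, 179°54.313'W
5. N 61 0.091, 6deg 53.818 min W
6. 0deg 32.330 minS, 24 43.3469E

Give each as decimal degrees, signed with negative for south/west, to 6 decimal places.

1. 0.635333, -149.519490
2. 15.680142, -0.806500
3. 89.555700, -25.486667
4. -0.107333, -179.905217
5. 61.001517, -6.896967
6. -0.538833, 24.722448

Point 1:
  φ: 0 + 38.12/60 = 0.6353333
  N ⇒ keep positive
  Longitude: 31.1694′ = 0.519490°; total 149.5194900
  hemisphere W, so the sign is −
Point 2:
  φ: 40.8085′ = 0.680142°; total 15.6801417
  N ⇒ keep positive
  Lon: 0 + 48.39/60 = 0.8065000
  W ⇒ negate
Point 3:
  φ: 89 + 33.342/60 = 89.5557000
  N ⇒ keep positive
  Longitude: 25 + 29.2/60 = 25.4866667
  hemisphere W, so the sign is −
Point 4:
  Lat: 0 + 6.44/60 = 0.1073333
  hemisphere S, so the sign is −
  Lon: 54.313′ = 0.905217°; total 179.9052167
  W ⇒ negate
Point 5:
  Latitude: 0.091′ = 0.001517°; total 61.0015167
  N → positive
  λ: 53.818′ = 0.896967°; total 6.8969667
  W → negative
Point 6:
  Latitude: 32.33′ = 0.538833°; total 0.5388333
  S → negative
  Longitude: 43.3469′ = 0.722448°; total 24.7224483
  E → positive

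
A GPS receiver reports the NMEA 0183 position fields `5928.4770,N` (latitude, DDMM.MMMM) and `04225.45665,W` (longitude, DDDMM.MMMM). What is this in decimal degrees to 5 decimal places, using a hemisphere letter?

Latitude: split at 2 digits → 59° and 28.477′; 59 + 28.477/60 = 59.474617
Longitude: degrees = first 3 digits = 42, minutes = 25.45665; 42 + 25.45665/60 = 42.424278

59.47462° N, 42.42428° W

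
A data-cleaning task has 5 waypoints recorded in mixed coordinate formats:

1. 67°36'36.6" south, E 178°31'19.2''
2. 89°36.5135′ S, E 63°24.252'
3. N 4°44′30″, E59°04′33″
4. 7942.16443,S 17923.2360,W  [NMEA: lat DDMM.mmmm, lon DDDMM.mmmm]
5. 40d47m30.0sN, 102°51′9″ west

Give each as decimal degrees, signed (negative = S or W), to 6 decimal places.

Point 1:
  φ: 67° + 36/60 + 36.6/3600 = 67 + 0.600000 + 0.010167 = 67.6101667
  hemisphere S, so the sign is −
  Lon: 178 + 31/60 + 19.2/3600 = 178.5220000
  E → positive
Point 2:
  Lat: 36.5135′ = 0.608558°; total 89.6085583
  S ⇒ negate
  Lon: 63 + 24.252/60 = 63.4042000
  E → positive
Point 3:
  Latitude: 4 + 44/60 + 30/3600 = 4.7416667
  N → positive
  Lon: 4′ + 33″ = 4.55000′; 59 + 4.55000/60 = 59.0758333
  E → positive
Point 4:
  φ: degrees = first 2 digits = 79, minutes = 42.16443; 79 + 42.16443/60 = 79.7027405
  hemisphere S, so the sign is −
  Lon: split at 3 digits → 179° and 23.236′; 179 + 23.236/60 = 179.3872667
  W → negative
Point 5:
  φ: 40 + 47/60 + 30/3600 = 40.7916667
  N → positive
  λ: 51′ + 9″ = 51.15000′; 102 + 51.15000/60 = 102.8525000
  hemisphere W, so the sign is −

1. -67.610167, 178.522000
2. -89.608558, 63.404200
3. 4.741667, 59.075833
4. -79.702741, -179.387267
5. 40.791667, -102.852500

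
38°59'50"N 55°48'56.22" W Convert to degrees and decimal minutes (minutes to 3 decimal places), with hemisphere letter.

38° 59.833′ N, 55° 48.937′ W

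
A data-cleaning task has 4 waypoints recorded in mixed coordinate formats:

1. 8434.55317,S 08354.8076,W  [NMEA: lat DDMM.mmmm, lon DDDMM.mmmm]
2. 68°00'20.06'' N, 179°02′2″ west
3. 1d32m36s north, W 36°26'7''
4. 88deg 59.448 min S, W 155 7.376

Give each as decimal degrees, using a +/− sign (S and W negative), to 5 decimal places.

Point 1:
  Lat: split at 2 digits → 84° and 34.55317′; 84 + 34.55317/60 = 84.575886
  S → negative
  Lon: split at 3 digits → 083° and 54.8076′; 83 + 54.8076/60 = 83.913460
  W ⇒ negate
Point 2:
  Lat: 68 + 0/60 + 20.06/3600 = 68.005572
  N → positive
  Lon: 179° + 2/60 + 2/3600 = 179 + 0.033333 + 0.000556 = 179.033889
  W ⇒ negate
Point 3:
  Latitude: 1 + 32/60 + 36/3600 = 1.543333
  N ⇒ keep positive
  Longitude: 26′ + 7″ = 26.11667′; 36 + 26.11667/60 = 36.435278
  W ⇒ negate
Point 4:
  Latitude: 59.448′ = 0.990800°; total 88.990800
  S → negative
  Longitude: 7.376′ = 0.122933°; total 155.122933
  W → negative

1. -84.57589, -83.91346
2. 68.00557, -179.03389
3. 1.54333, -36.43528
4. -88.99080, -155.12293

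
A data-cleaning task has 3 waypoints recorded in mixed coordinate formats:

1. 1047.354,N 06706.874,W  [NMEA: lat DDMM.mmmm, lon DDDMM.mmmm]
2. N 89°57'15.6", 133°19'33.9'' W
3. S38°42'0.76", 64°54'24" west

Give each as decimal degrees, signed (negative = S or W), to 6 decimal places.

1. 10.789233, -67.114567
2. 89.954333, -133.326083
3. -38.700211, -64.906667

Point 1:
  φ: degrees = first 2 digits = 10, minutes = 47.354; 10 + 47.354/60 = 10.7892333
  N ⇒ keep positive
  Lon: degrees = first 3 digits = 67, minutes = 6.874; 67 + 6.874/60 = 67.1145667
  W → negative
Point 2:
  φ: 89 + 57/60 + 15.6/3600 = 89.9543333
  N ⇒ keep positive
  λ: 133° + 19/60 + 33.9/3600 = 133 + 0.316667 + 0.009417 = 133.3260833
  W ⇒ negate
Point 3:
  Latitude: 38° + 42/60 + 0.76/3600 = 38 + 0.700000 + 0.000211 = 38.7002111
  S → negative
  Longitude: 64° + 54/60 + 24/3600 = 64 + 0.900000 + 0.006667 = 64.9066667
  W → negative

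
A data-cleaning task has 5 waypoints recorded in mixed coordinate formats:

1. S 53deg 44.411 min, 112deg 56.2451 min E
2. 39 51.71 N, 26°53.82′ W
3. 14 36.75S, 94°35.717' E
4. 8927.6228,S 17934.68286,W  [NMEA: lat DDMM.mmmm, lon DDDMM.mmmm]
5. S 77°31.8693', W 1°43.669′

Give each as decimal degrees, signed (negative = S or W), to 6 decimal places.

Point 1:
  φ: 53 + 44.411/60 = 53.7401833
  hemisphere S, so the sign is −
  Lon: 56.2451′ = 0.937418°; total 112.9374183
  E ⇒ keep positive
Point 2:
  Lat: 39 + 51.71/60 = 39.8618333
  N → positive
  Longitude: 53.82′ = 0.897000°; total 26.8970000
  hemisphere W, so the sign is −
Point 3:
  φ: 36.75′ = 0.612500°; total 14.6125000
  S → negative
  λ: 35.717′ = 0.595283°; total 94.5952833
  E ⇒ keep positive
Point 4:
  Latitude: degrees = first 2 digits = 89, minutes = 27.6228; 89 + 27.6228/60 = 89.4603800
  hemisphere S, so the sign is −
  Lon: degrees = first 3 digits = 179, minutes = 34.68286; 179 + 34.68286/60 = 179.5780477
  W ⇒ negate
Point 5:
  Lat: 77 + 31.8693/60 = 77.5311550
  S ⇒ negate
  λ: 43.669′ = 0.727817°; total 1.7278167
  W ⇒ negate

1. -53.740183, 112.937418
2. 39.861833, -26.897000
3. -14.612500, 94.595283
4. -89.460380, -179.578048
5. -77.531155, -1.727817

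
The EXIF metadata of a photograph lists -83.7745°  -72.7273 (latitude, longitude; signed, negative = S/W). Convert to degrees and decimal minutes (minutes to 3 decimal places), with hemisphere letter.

83° 46.470′ S, 72° 43.638′ W

Latitude is negative → S; |value| = 83.774500
φ: 83° + 0.774500 × 60 = 83° 46.47000′
Longitude is negative → W; |value| = 72.727300
λ: 72° + 0.727300 × 60 = 72° 43.63800′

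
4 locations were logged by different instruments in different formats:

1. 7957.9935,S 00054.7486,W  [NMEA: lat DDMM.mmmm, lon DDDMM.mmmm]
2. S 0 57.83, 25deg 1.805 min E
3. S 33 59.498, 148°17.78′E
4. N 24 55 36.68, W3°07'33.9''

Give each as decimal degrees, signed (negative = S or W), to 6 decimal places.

1. -79.966558, -0.912477
2. -0.963833, 25.030083
3. -33.991633, 148.296333
4. 24.926856, -3.126083

Point 1:
  φ: split at 2 digits → 79° and 57.9935′; 79 + 57.9935/60 = 79.9665583
  hemisphere S, so the sign is −
  Lon: degrees = first 3 digits = 0, minutes = 54.7486; 0 + 54.7486/60 = 0.9124767
  W ⇒ negate
Point 2:
  Latitude: 57.83′ = 0.963833°; total 0.9638333
  S ⇒ negate
  Longitude: 25 + 1.805/60 = 25.0300833
  E → positive
Point 3:
  φ: 33 + 59.498/60 = 33.9916333
  S → negative
  Longitude: 148 + 17.78/60 = 148.2963333
  E ⇒ keep positive
Point 4:
  Latitude: 24 + 55/60 + 36.68/3600 = 24.9268556
  N → positive
  Longitude: 3° + 7/60 + 33.9/3600 = 3 + 0.116667 + 0.009417 = 3.1260833
  W ⇒ negate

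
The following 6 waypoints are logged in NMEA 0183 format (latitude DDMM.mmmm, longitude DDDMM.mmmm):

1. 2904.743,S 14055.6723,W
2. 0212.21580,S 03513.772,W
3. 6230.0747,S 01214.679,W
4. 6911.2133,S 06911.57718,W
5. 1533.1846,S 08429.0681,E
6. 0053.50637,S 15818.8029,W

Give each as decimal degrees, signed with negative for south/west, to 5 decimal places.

1. -29.07905, -140.92787
2. -2.20360, -35.22953
3. -62.50125, -12.24465
4. -69.18689, -69.19295
5. -15.55308, 84.48447
6. -0.89177, -158.31338

Point 1:
  Latitude: degrees = first 2 digits = 29, minutes = 4.743; 29 + 4.743/60 = 29.079050
  S → negative
  Longitude: split at 3 digits → 140° and 55.6723′; 140 + 55.6723/60 = 140.927872
  W ⇒ negate
Point 2:
  Latitude: degrees = first 2 digits = 2, minutes = 12.2158; 2 + 12.2158/60 = 2.203597
  S ⇒ negate
  Lon: split at 3 digits → 035° and 13.772′; 35 + 13.772/60 = 35.229533
  W → negative
Point 3:
  Latitude: split at 2 digits → 62° and 30.0747′; 62 + 30.0747/60 = 62.501245
  hemisphere S, so the sign is −
  Lon: split at 3 digits → 012° and 14.679′; 12 + 14.679/60 = 12.244650
  hemisphere W, so the sign is −
Point 4:
  φ: split at 2 digits → 69° and 11.2133′; 69 + 11.2133/60 = 69.186888
  S → negative
  λ: degrees = first 3 digits = 69, minutes = 11.57718; 69 + 11.57718/60 = 69.192953
  W ⇒ negate
Point 5:
  Lat: split at 2 digits → 15° and 33.1846′; 15 + 33.1846/60 = 15.553077
  hemisphere S, so the sign is −
  Lon: split at 3 digits → 084° and 29.0681′; 84 + 29.0681/60 = 84.484468
  E → positive
Point 6:
  φ: split at 2 digits → 00° and 53.50637′; 0 + 53.50637/60 = 0.891773
  S → negative
  Lon: degrees = first 3 digits = 158, minutes = 18.8029; 158 + 18.8029/60 = 158.313382
  hemisphere W, so the sign is −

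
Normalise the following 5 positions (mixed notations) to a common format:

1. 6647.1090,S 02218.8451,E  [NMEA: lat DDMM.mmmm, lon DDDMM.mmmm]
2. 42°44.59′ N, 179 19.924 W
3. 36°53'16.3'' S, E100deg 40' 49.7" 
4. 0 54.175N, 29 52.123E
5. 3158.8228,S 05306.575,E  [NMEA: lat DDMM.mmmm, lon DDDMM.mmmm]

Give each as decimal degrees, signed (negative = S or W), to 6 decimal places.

Point 1:
  φ: split at 2 digits → 66° and 47.109′; 66 + 47.109/60 = 66.7851500
  S ⇒ negate
  Lon: split at 3 digits → 022° and 18.8451′; 22 + 18.8451/60 = 22.3140850
  E ⇒ keep positive
Point 2:
  Latitude: 42 + 44.59/60 = 42.7431667
  N → positive
  Lon: 19.924′ = 0.332067°; total 179.3320667
  hemisphere W, so the sign is −
Point 3:
  φ: 36 + 53/60 + 16.3/3600 = 36.8878611
  S ⇒ negate
  Longitude: 100 + 40/60 + 49.7/3600 = 100.6804722
  E → positive
Point 4:
  Lat: 54.175′ = 0.902917°; total 0.9029167
  N → positive
  λ: 52.123′ = 0.868717°; total 29.8687167
  E ⇒ keep positive
Point 5:
  Lat: split at 2 digits → 31° and 58.8228′; 31 + 58.8228/60 = 31.9803800
  S → negative
  λ: degrees = first 3 digits = 53, minutes = 6.575; 53 + 6.575/60 = 53.1095833
  E → positive

1. -66.785150, 22.314085
2. 42.743167, -179.332067
3. -36.887861, 100.680472
4. 0.902917, 29.868717
5. -31.980380, 53.109583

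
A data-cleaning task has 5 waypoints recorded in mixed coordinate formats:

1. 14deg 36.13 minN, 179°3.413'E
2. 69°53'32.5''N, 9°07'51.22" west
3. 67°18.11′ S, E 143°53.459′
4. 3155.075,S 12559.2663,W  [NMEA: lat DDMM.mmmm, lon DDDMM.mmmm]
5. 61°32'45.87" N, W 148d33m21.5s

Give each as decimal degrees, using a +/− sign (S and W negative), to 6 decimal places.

1. 14.602167, 179.056883
2. 69.892361, -9.130894
3. -67.301833, 143.890983
4. -31.917917, -125.987772
5. 61.546075, -148.555972

Point 1:
  Latitude: 14 + 36.13/60 = 14.6021667
  N → positive
  Lon: 179 + 3.413/60 = 179.0568833
  E ⇒ keep positive
Point 2:
  φ: 53′ + 32.5″ = 53.54167′; 69 + 53.54167/60 = 69.8923611
  N → positive
  Longitude: 9 + 7/60 + 51.22/3600 = 9.1308944
  hemisphere W, so the sign is −
Point 3:
  Lat: 18.11′ = 0.301833°; total 67.3018333
  S → negative
  Lon: 53.459′ = 0.890983°; total 143.8909833
  E ⇒ keep positive
Point 4:
  Latitude: split at 2 digits → 31° and 55.075′; 31 + 55.075/60 = 31.9179167
  hemisphere S, so the sign is −
  Lon: degrees = first 3 digits = 125, minutes = 59.2663; 125 + 59.2663/60 = 125.9877717
  W ⇒ negate
Point 5:
  φ: 61 + 32/60 + 45.87/3600 = 61.5460750
  N → positive
  λ: 148 + 33/60 + 21.5/3600 = 148.5559722
  W ⇒ negate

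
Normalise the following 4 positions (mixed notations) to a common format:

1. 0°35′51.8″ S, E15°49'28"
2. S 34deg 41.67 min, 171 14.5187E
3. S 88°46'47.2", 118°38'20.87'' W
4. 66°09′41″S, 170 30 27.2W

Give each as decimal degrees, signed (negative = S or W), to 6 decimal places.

1. -0.597722, 15.824444
2. -34.694500, 171.241978
3. -88.779778, -118.639131
4. -66.161389, -170.507556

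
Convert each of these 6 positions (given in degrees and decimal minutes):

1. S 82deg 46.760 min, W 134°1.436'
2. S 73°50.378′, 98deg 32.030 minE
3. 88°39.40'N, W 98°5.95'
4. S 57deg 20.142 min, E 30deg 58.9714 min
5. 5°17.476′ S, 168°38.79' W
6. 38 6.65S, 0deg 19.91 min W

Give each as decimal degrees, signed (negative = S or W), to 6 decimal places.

1. -82.779333, -134.023933
2. -73.839633, 98.533833
3. 88.656667, -98.099167
4. -57.335700, 30.982857
5. -5.291267, -168.646500
6. -38.110833, -0.331833

Point 1:
  Latitude: 82 + 46.76/60 = 82.7793333
  S ⇒ negate
  λ: 134 + 1.436/60 = 134.0239333
  hemisphere W, so the sign is −
Point 2:
  Lat: 73 + 50.378/60 = 73.8396333
  S → negative
  Lon: 98 + 32.03/60 = 98.5338333
  E → positive
Point 3:
  Latitude: 39.4′ = 0.656667°; total 88.6566667
  N → positive
  λ: 5.95′ = 0.099167°; total 98.0991667
  hemisphere W, so the sign is −
Point 4:
  Latitude: 57 + 20.142/60 = 57.3357000
  S → negative
  Longitude: 58.9714′ = 0.982857°; total 30.9828567
  E → positive
Point 5:
  Lat: 5 + 17.476/60 = 5.2912667
  hemisphere S, so the sign is −
  Lon: 38.79′ = 0.646500°; total 168.6465000
  W → negative
Point 6:
  φ: 6.65′ = 0.110833°; total 38.1108333
  S ⇒ negate
  Lon: 0 + 19.91/60 = 0.3318333
  hemisphere W, so the sign is −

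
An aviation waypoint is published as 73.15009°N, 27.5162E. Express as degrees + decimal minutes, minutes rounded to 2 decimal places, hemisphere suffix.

Latitude: minutes = (73.150090 − 73) × 60 = 9.0054
Lon: 27° + 0.516200 × 60 = 27° 30.9720′

73° 9.01′ N, 27° 30.97′ E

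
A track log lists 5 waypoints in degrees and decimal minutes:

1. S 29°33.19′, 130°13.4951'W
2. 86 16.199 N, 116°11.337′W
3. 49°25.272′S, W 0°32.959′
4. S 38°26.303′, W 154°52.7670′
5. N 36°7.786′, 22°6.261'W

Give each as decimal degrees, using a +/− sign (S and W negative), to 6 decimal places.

Point 1:
  Latitude: 29 + 33.19/60 = 29.5531667
  S ⇒ negate
  Lon: 13.4951′ = 0.224918°; total 130.2249183
  hemisphere W, so the sign is −
Point 2:
  φ: 16.199′ = 0.269983°; total 86.2699833
  N → positive
  Longitude: 11.337′ = 0.188950°; total 116.1889500
  hemisphere W, so the sign is −
Point 3:
  φ: 25.272′ = 0.421200°; total 49.4212000
  S → negative
  λ: 0 + 32.959/60 = 0.5493167
  hemisphere W, so the sign is −
Point 4:
  Latitude: 26.303′ = 0.438383°; total 38.4383833
  hemisphere S, so the sign is −
  λ: 154 + 52.767/60 = 154.8794500
  W → negative
Point 5:
  Lat: 7.786′ = 0.129767°; total 36.1297667
  N → positive
  Lon: 6.261′ = 0.104350°; total 22.1043500
  hemisphere W, so the sign is −

1. -29.553167, -130.224918
2. 86.269983, -116.188950
3. -49.421200, -0.549317
4. -38.438383, -154.879450
5. 36.129767, -22.104350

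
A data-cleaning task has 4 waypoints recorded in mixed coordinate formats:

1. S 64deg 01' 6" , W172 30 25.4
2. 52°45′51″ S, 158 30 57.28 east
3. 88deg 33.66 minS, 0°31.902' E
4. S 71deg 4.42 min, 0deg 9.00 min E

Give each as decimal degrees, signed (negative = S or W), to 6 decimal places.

1. -64.018333, -172.507056
2. -52.764167, 158.515911
3. -88.561000, 0.531700
4. -71.073667, 0.150000

Point 1:
  φ: 64° + 1/60 + 6/3600 = 64 + 0.016667 + 0.001667 = 64.0183333
  S ⇒ negate
  Longitude: 172° + 30/60 + 25.4/3600 = 172 + 0.500000 + 0.007056 = 172.5070556
  W → negative
Point 2:
  φ: 52 + 45/60 + 51/3600 = 52.7641667
  hemisphere S, so the sign is −
  λ: 158 + 30/60 + 57.28/3600 = 158.5159111
  E ⇒ keep positive
Point 3:
  Lat: 88 + 33.66/60 = 88.5610000
  S ⇒ negate
  λ: 0 + 31.902/60 = 0.5317000
  E ⇒ keep positive
Point 4:
  Lat: 71 + 4.42/60 = 71.0736667
  S ⇒ negate
  Longitude: 9′ = 0.150000°; total 0.1500000
  E → positive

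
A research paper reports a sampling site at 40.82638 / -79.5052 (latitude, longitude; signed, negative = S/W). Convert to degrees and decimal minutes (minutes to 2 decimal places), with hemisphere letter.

φ: minutes = (40.826380 − 40) × 60 = 49.5828
Longitude is negative → W; |value| = 79.505200
λ: minutes = (79.505200 − 79) × 60 = 30.3120

40° 49.58′ N, 79° 30.31′ W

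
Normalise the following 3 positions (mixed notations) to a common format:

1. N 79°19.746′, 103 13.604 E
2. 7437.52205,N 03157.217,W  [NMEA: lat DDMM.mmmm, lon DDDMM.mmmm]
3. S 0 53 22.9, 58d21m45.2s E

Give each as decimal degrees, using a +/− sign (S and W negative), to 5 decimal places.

1. 79.32910, 103.22673
2. 74.62537, -31.95362
3. -0.88969, 58.36256

Point 1:
  Latitude: 19.746′ = 0.329100°; total 79.329100
  N → positive
  Longitude: 13.604′ = 0.226733°; total 103.226733
  E → positive
Point 2:
  φ: split at 2 digits → 74° and 37.52205′; 74 + 37.52205/60 = 74.625368
  N → positive
  λ: degrees = first 3 digits = 31, minutes = 57.217; 31 + 57.217/60 = 31.953617
  W → negative
Point 3:
  Latitude: 53′ + 22.9″ = 53.38167′; 0 + 53.38167/60 = 0.889694
  S ⇒ negate
  λ: 58 + 21/60 + 45.2/3600 = 58.362556
  E → positive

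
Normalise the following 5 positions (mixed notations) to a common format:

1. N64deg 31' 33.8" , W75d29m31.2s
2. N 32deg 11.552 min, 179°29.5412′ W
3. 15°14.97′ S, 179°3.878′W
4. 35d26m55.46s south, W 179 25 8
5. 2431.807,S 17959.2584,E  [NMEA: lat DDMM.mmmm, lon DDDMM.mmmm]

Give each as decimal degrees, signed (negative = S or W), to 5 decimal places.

1. 64.52606, -75.49200
2. 32.19253, -179.49235
3. -15.24950, -179.06463
4. -35.44874, -179.41889
5. -24.53012, 179.98764

Point 1:
  Lat: 64 + 31/60 + 33.8/3600 = 64.526056
  N → positive
  λ: 29′ + 31.2″ = 29.52000′; 75 + 29.52000/60 = 75.492000
  hemisphere W, so the sign is −
Point 2:
  Lat: 11.552′ = 0.192533°; total 32.192533
  N → positive
  λ: 179 + 29.5412/60 = 179.492353
  W → negative
Point 3:
  Latitude: 15 + 14.97/60 = 15.249500
  S ⇒ negate
  Longitude: 179 + 3.878/60 = 179.064633
  hemisphere W, so the sign is −
Point 4:
  Latitude: 35° + 26/60 + 55.46/3600 = 35 + 0.433333 + 0.015406 = 35.448739
  S ⇒ negate
  Lon: 179 + 25/60 + 8/3600 = 179.418889
  W → negative
Point 5:
  Lat: split at 2 digits → 24° and 31.807′; 24 + 31.807/60 = 24.530117
  hemisphere S, so the sign is −
  Lon: degrees = first 3 digits = 179, minutes = 59.2584; 179 + 59.2584/60 = 179.987640
  E ⇒ keep positive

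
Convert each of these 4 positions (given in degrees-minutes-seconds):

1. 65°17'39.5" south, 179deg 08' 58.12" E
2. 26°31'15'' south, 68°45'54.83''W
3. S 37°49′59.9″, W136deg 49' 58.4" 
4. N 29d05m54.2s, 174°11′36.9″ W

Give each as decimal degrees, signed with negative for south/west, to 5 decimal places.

Point 1:
  φ: 65° + 17/60 + 39.5/3600 = 65 + 0.283333 + 0.010972 = 65.294306
  hemisphere S, so the sign is −
  Lon: 179° + 8/60 + 58.12/3600 = 179 + 0.133333 + 0.016144 = 179.149478
  E ⇒ keep positive
Point 2:
  Lat: 31′ + 15″ = 31.25000′; 26 + 31.25000/60 = 26.520833
  hemisphere S, so the sign is −
  λ: 68 + 45/60 + 54.83/3600 = 68.765231
  W ⇒ negate
Point 3:
  Lat: 37 + 49/60 + 59.9/3600 = 37.833306
  S → negative
  Lon: 49′ + 58.4″ = 49.97333′; 136 + 49.97333/60 = 136.832889
  W → negative
Point 4:
  φ: 29° + 5/60 + 54.2/3600 = 29 + 0.083333 + 0.015056 = 29.098389
  N ⇒ keep positive
  λ: 174° + 11/60 + 36.9/3600 = 174 + 0.183333 + 0.010250 = 174.193583
  W ⇒ negate

1. -65.29431, 179.14948
2. -26.52083, -68.76523
3. -37.83331, -136.83289
4. 29.09839, -174.19358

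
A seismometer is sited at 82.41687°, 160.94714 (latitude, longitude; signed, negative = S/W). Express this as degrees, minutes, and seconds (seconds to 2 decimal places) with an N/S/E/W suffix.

82°25′0.73″ N, 160°56′49.70″ E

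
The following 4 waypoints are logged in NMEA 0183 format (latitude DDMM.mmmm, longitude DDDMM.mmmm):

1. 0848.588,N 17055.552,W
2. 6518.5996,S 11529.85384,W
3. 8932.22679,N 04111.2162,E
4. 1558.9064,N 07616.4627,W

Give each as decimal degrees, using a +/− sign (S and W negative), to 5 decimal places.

Point 1:
  Latitude: split at 2 digits → 08° and 48.588′; 8 + 48.588/60 = 8.809800
  N → positive
  Lon: degrees = first 3 digits = 170, minutes = 55.552; 170 + 55.552/60 = 170.925867
  hemisphere W, so the sign is −
Point 2:
  φ: split at 2 digits → 65° and 18.5996′; 65 + 18.5996/60 = 65.309993
  S ⇒ negate
  λ: split at 3 digits → 115° and 29.85384′; 115 + 29.85384/60 = 115.497564
  W → negative
Point 3:
  Lat: degrees = first 2 digits = 89, minutes = 32.22679; 89 + 32.22679/60 = 89.537113
  N ⇒ keep positive
  λ: degrees = first 3 digits = 41, minutes = 11.2162; 41 + 11.2162/60 = 41.186937
  E → positive
Point 4:
  φ: split at 2 digits → 15° and 58.9064′; 15 + 58.9064/60 = 15.981773
  N ⇒ keep positive
  Lon: split at 3 digits → 076° and 16.4627′; 76 + 16.4627/60 = 76.274378
  W ⇒ negate

1. 8.80980, -170.92587
2. -65.30999, -115.49756
3. 89.53711, 41.18694
4. 15.98177, -76.27438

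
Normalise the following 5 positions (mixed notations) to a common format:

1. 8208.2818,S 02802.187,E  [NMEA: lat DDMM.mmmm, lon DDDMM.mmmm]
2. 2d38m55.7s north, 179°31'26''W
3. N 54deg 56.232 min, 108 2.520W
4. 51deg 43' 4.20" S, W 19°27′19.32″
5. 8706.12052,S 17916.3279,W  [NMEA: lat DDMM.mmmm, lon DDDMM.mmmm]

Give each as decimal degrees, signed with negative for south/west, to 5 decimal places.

1. -82.13803, 28.03645
2. 2.64881, -179.52389
3. 54.93720, -108.04200
4. -51.71783, -19.45537
5. -87.10201, -179.27213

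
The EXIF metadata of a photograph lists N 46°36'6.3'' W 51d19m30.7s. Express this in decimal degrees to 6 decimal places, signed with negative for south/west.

φ: 46 + 36/60 + 6.3/3600 = 46.6017500
N → positive
λ: 51° + 19/60 + 30.7/3600 = 51 + 0.316667 + 0.008528 = 51.3251944
hemisphere W, so the sign is −

46.601750, -51.325194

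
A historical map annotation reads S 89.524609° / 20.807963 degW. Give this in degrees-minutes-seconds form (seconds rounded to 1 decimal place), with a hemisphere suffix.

89°31′28.6″ S, 20°48′28.7″ W

φ: 0.524609° → 31.47654′; 0.47654 × 60 = 28.592″
Longitude: whole degrees 20; 48.47778′ → 48′ and 28.667″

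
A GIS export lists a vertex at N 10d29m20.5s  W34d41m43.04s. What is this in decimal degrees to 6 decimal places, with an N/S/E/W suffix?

φ: 10° + 29/60 + 20.5/3600 = 10 + 0.483333 + 0.005694 = 10.4890278
λ: 34° + 41/60 + 43.04/3600 = 34 + 0.683333 + 0.011956 = 34.6952889

10.489028° N, 34.695289° W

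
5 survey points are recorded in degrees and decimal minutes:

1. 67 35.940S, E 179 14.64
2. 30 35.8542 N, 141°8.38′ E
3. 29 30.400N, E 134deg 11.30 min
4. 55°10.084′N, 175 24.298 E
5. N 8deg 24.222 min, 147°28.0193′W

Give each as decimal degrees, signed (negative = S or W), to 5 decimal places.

Point 1:
  Latitude: 67 + 35.94/60 = 67.599000
  hemisphere S, so the sign is −
  Lon: 179 + 14.64/60 = 179.244000
  E → positive
Point 2:
  Lat: 35.8542′ = 0.597570°; total 30.597570
  N ⇒ keep positive
  Longitude: 141 + 8.38/60 = 141.139667
  E → positive
Point 3:
  Latitude: 29 + 30.4/60 = 29.506667
  N ⇒ keep positive
  Longitude: 11.3′ = 0.188333°; total 134.188333
  E → positive
Point 4:
  φ: 10.084′ = 0.168067°; total 55.168067
  N → positive
  Lon: 175 + 24.298/60 = 175.404967
  E → positive
Point 5:
  φ: 24.222′ = 0.403700°; total 8.403700
  N → positive
  Lon: 28.0193′ = 0.466988°; total 147.466988
  hemisphere W, so the sign is −

1. -67.59900, 179.24400
2. 30.59757, 141.13967
3. 29.50667, 134.18833
4. 55.16807, 175.40497
5. 8.40370, -147.46699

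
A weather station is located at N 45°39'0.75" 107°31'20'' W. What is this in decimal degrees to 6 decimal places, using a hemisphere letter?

φ: 39′ + 0.75″ = 39.01250′; 45 + 39.01250/60 = 45.6502083
Lon: 31′ + 20″ = 31.33333′; 107 + 31.33333/60 = 107.5222222

45.650208° N, 107.522222° W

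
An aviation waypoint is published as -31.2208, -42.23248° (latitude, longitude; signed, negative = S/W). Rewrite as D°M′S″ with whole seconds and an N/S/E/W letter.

Latitude is negative → S; |value| = 31.220800
Lat: 0.220800 × 60 = 13.24800′ → 13′, remainder × 60 = 14.88″
Longitude is negative → W; |value| = 42.232480
Longitude: 0.232480° → 13.94880′; 0.94880 × 60 = 56.93″

31°13′15″ S, 42°13′57″ W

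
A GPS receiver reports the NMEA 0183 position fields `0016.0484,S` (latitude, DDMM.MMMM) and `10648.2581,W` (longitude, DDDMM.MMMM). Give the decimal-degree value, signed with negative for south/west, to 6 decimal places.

-0.267473, -106.804302

Latitude: degrees = first 2 digits = 0, minutes = 16.0484; 0 + 16.0484/60 = 0.2674733
hemisphere S, so the sign is −
Lon: degrees = first 3 digits = 106, minutes = 48.2581; 106 + 48.2581/60 = 106.8043017
W → negative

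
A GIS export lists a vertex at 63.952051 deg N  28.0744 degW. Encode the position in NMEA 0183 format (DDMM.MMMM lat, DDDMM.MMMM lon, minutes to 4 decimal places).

6357.1231,N / 02804.4640,W

Latitude: 63° + 0.952051 × 60 = 63° 57.123060′
Lon: minutes = (28.074400 − 28) × 60 = 4.464000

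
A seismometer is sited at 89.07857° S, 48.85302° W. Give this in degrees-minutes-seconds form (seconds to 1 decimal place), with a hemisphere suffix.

89°04′42.9″ S, 48°51′10.9″ W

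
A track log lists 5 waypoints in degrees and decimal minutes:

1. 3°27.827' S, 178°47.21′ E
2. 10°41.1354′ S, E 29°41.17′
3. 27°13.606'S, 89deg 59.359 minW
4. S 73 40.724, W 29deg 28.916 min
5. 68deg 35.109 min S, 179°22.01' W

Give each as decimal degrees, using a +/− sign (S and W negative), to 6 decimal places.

1. -3.463783, 178.786833
2. -10.685590, 29.686167
3. -27.226767, -89.989317
4. -73.678733, -29.481933
5. -68.585150, -179.366833

Point 1:
  φ: 3 + 27.827/60 = 3.4637833
  hemisphere S, so the sign is −
  Lon: 178 + 47.21/60 = 178.7868333
  E → positive
Point 2:
  Latitude: 10 + 41.1354/60 = 10.6855900
  hemisphere S, so the sign is −
  Lon: 41.17′ = 0.686167°; total 29.6861667
  E → positive
Point 3:
  φ: 13.606′ = 0.226767°; total 27.2267667
  hemisphere S, so the sign is −
  Lon: 89 + 59.359/60 = 89.9893167
  W ⇒ negate
Point 4:
  Latitude: 73 + 40.724/60 = 73.6787333
  S → negative
  Longitude: 28.916′ = 0.481933°; total 29.4819333
  W ⇒ negate
Point 5:
  Lat: 35.109′ = 0.585150°; total 68.5851500
  S ⇒ negate
  Longitude: 22.01′ = 0.366833°; total 179.3668333
  hemisphere W, so the sign is −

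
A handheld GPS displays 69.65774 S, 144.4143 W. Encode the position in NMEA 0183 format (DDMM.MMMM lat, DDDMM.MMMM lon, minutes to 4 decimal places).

Lat: 69° + 0.657740 × 60 = 69° 39.464400′
λ: minutes = (144.414300 − 144) × 60 = 24.858000

6939.4644,S / 14424.8580,W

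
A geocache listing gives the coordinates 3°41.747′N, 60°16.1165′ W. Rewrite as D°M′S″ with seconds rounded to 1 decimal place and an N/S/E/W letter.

φ: fractional minutes 0.74700 × 60 = 44.820″
Longitude: fractional minutes 0.11650 × 60 = 6.990″

3°41′44.8″ N, 60°16′7.0″ W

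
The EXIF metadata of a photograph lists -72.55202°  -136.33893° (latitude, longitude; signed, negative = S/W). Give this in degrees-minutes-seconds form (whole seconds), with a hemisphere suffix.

72°33′7″ S, 136°20′20″ W

Latitude is negative → S; |value| = 72.552020
Lat: 0.552020° → 33.12120′; 0.12120 × 60 = 7.27″
Longitude is negative → W; |value| = 136.338930
Lon: whole degrees 136; 20.33580′ → 20′ and 20.15″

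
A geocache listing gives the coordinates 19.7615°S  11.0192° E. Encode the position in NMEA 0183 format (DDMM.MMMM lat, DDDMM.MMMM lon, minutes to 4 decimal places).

1945.6900,S / 01101.1520,E

Lat: 19° + 0.761500 × 60 = 19° 45.690000′
λ: minutes = (11.019200 − 11) × 60 = 1.152000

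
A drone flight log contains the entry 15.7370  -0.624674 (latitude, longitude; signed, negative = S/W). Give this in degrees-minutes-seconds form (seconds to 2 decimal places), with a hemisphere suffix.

Latitude: 0.737000 × 60 = 44.22000′ → 44′, remainder × 60 = 13.2000″
Longitude is negative → W; |value| = 0.624674
Longitude: 0.624674° → 37.48044′; 0.48044 × 60 = 28.8264″

15°44′13.20″ N, 0°37′28.83″ W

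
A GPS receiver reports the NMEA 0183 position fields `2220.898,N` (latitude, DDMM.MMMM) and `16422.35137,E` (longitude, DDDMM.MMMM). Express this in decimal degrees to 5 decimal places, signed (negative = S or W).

22.34830, 164.37252

Latitude: degrees = first 2 digits = 22, minutes = 20.898; 22 + 20.898/60 = 22.348300
N → positive
Longitude: split at 3 digits → 164° and 22.35137′; 164 + 22.35137/60 = 164.372523
E ⇒ keep positive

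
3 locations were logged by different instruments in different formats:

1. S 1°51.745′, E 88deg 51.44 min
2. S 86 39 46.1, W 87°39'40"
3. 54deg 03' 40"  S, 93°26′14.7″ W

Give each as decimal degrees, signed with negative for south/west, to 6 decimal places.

Point 1:
  Lat: 1 + 51.745/60 = 1.8624167
  S ⇒ negate
  λ: 51.44′ = 0.857333°; total 88.8573333
  E ⇒ keep positive
Point 2:
  φ: 39′ + 46.1″ = 39.76833′; 86 + 39.76833/60 = 86.6628056
  S ⇒ negate
  Lon: 87° + 39/60 + 40/3600 = 87 + 0.650000 + 0.011111 = 87.6611111
  W → negative
Point 3:
  Latitude: 54 + 3/60 + 40/3600 = 54.0611111
  S ⇒ negate
  Longitude: 93° + 26/60 + 14.7/3600 = 93 + 0.433333 + 0.004083 = 93.4374167
  hemisphere W, so the sign is −

1. -1.862417, 88.857333
2. -86.662806, -87.661111
3. -54.061111, -93.437417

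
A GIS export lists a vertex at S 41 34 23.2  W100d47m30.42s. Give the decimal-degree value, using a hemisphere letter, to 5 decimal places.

41.57311° S, 100.79178° W

Lat: 41 + 34/60 + 23.2/3600 = 41.573111
Longitude: 47′ + 30.42″ = 47.50700′; 100 + 47.50700/60 = 100.791783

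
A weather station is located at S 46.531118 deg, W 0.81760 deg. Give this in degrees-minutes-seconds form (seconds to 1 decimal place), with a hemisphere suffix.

φ: 0.531118° → 31.86708′; 0.86708 × 60 = 52.025″
λ: 0.817600° → 49.05600′; 0.05600 × 60 = 3.360″

46°31′52.0″ S, 0°49′3.4″ W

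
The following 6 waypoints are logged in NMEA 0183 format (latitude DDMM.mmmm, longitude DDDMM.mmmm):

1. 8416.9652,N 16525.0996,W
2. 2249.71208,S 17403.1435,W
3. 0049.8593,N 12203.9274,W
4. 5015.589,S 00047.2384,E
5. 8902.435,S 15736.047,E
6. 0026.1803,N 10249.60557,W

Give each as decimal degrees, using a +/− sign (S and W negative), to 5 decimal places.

1. 84.28275, -165.41833
2. -22.82853, -174.05239
3. 0.83099, -122.06546
4. -50.25982, 0.78731
5. -89.04058, 157.60078
6. 0.43634, -102.82676

Point 1:
  Lat: split at 2 digits → 84° and 16.9652′; 84 + 16.9652/60 = 84.282753
  N ⇒ keep positive
  Lon: split at 3 digits → 165° and 25.0996′; 165 + 25.0996/60 = 165.418327
  hemisphere W, so the sign is −
Point 2:
  Lat: split at 2 digits → 22° and 49.71208′; 22 + 49.71208/60 = 22.828535
  S → negative
  λ: degrees = first 3 digits = 174, minutes = 3.1435; 174 + 3.1435/60 = 174.052392
  W ⇒ negate
Point 3:
  Lat: degrees = first 2 digits = 0, minutes = 49.8593; 0 + 49.8593/60 = 0.830988
  N → positive
  Longitude: degrees = first 3 digits = 122, minutes = 3.9274; 122 + 3.9274/60 = 122.065457
  W ⇒ negate
Point 4:
  Lat: degrees = first 2 digits = 50, minutes = 15.589; 50 + 15.589/60 = 50.259817
  S ⇒ negate
  λ: split at 3 digits → 000° and 47.2384′; 0 + 47.2384/60 = 0.787307
  E → positive
Point 5:
  φ: split at 2 digits → 89° and 2.435′; 89 + 2.435/60 = 89.040583
  S ⇒ negate
  λ: split at 3 digits → 157° and 36.047′; 157 + 36.047/60 = 157.600783
  E ⇒ keep positive
Point 6:
  Latitude: degrees = first 2 digits = 0, minutes = 26.1803; 0 + 26.1803/60 = 0.436338
  N ⇒ keep positive
  λ: degrees = first 3 digits = 102, minutes = 49.60557; 102 + 49.60557/60 = 102.826760
  W ⇒ negate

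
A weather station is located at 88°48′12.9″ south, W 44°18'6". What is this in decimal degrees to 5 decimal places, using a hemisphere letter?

88.80358° S, 44.30167° W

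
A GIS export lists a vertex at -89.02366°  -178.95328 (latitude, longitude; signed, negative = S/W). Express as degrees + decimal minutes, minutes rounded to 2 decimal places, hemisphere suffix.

89° 1.42′ S, 178° 57.20′ W

Latitude is negative → S; |value| = 89.023660
Lat: minutes = (89.023660 − 89) × 60 = 1.4196
Longitude is negative → W; |value| = 178.953280
Lon: fractional part 0.953280 → 57.1968 minutes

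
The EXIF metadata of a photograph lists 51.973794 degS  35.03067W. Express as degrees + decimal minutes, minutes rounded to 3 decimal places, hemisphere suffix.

Lat: fractional part 0.973794 → 58.42764 minutes
λ: fractional part 0.030670 → 1.84020 minutes

51° 58.428′ S, 35° 1.840′ W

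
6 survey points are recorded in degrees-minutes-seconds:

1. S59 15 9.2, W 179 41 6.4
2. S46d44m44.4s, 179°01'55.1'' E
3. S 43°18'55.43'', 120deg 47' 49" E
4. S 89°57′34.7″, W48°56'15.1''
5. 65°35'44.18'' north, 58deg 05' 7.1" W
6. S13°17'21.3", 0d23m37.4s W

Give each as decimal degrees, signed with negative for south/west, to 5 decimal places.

Point 1:
  Lat: 15′ + 9.2″ = 15.15333′; 59 + 15.15333/60 = 59.252556
  hemisphere S, so the sign is −
  Lon: 179 + 41/60 + 6.4/3600 = 179.685111
  hemisphere W, so the sign is −
Point 2:
  φ: 44′ + 44.4″ = 44.74000′; 46 + 44.74000/60 = 46.745667
  hemisphere S, so the sign is −
  Lon: 179 + 1/60 + 55.1/3600 = 179.031972
  E → positive
Point 3:
  Lat: 43° + 18/60 + 55.43/3600 = 43 + 0.300000 + 0.015397 = 43.315397
  S ⇒ negate
  Lon: 120° + 47/60 + 49/3600 = 120 + 0.783333 + 0.013611 = 120.796944
  E → positive
Point 4:
  φ: 89° + 57/60 + 34.7/3600 = 89 + 0.950000 + 0.009639 = 89.959639
  S → negative
  Longitude: 56′ + 15.1″ = 56.25167′; 48 + 56.25167/60 = 48.937528
  W ⇒ negate
Point 5:
  Latitude: 65 + 35/60 + 44.18/3600 = 65.595606
  N → positive
  λ: 5′ + 7.1″ = 5.11833′; 58 + 5.11833/60 = 58.085306
  W ⇒ negate
Point 6:
  Latitude: 17′ + 21.3″ = 17.35500′; 13 + 17.35500/60 = 13.289250
  S ⇒ negate
  Lon: 23′ + 37.4″ = 23.62333′; 0 + 23.62333/60 = 0.393722
  hemisphere W, so the sign is −

1. -59.25256, -179.68511
2. -46.74567, 179.03197
3. -43.31540, 120.79694
4. -89.95964, -48.93753
5. 65.59561, -58.08531
6. -13.28925, -0.39372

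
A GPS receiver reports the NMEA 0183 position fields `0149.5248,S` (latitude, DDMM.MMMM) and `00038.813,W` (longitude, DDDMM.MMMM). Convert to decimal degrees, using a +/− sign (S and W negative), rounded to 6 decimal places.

-1.825413, -0.646883

Latitude: split at 2 digits → 01° and 49.5248′; 1 + 49.5248/60 = 1.8254133
hemisphere S, so the sign is −
λ: split at 3 digits → 000° and 38.813′; 0 + 38.813/60 = 0.6468833
hemisphere W, so the sign is −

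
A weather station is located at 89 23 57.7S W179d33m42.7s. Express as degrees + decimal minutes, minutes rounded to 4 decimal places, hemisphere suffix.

Latitude: seconds/60 = 0.96167; minutes = 23 + 0.96167 = 23.961667
Longitude: seconds/60 = 0.71167; minutes = 33 + 0.71167 = 33.711667

89° 23.9617′ S, 179° 33.7117′ W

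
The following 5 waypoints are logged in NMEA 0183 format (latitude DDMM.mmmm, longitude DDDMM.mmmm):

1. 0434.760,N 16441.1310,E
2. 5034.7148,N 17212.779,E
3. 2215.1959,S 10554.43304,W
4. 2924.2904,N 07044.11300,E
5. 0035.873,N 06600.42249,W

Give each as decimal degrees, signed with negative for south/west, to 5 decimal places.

Point 1:
  φ: split at 2 digits → 04° and 34.76′; 4 + 34.76/60 = 4.579333
  N ⇒ keep positive
  λ: degrees = first 3 digits = 164, minutes = 41.131; 164 + 41.131/60 = 164.685517
  E ⇒ keep positive
Point 2:
  Lat: degrees = first 2 digits = 50, minutes = 34.7148; 50 + 34.7148/60 = 50.578580
  N → positive
  Lon: degrees = first 3 digits = 172, minutes = 12.779; 172 + 12.779/60 = 172.212983
  E ⇒ keep positive
Point 3:
  Latitude: degrees = first 2 digits = 22, minutes = 15.1959; 22 + 15.1959/60 = 22.253265
  S ⇒ negate
  Longitude: split at 3 digits → 105° and 54.43304′; 105 + 54.43304/60 = 105.907217
  W ⇒ negate
Point 4:
  φ: degrees = first 2 digits = 29, minutes = 24.2904; 29 + 24.2904/60 = 29.404840
  N → positive
  λ: split at 3 digits → 070° and 44.113′; 70 + 44.113/60 = 70.735217
  E → positive
Point 5:
  Lat: split at 2 digits → 00° and 35.873′; 0 + 35.873/60 = 0.597883
  N → positive
  Lon: degrees = first 3 digits = 66, minutes = 0.42249; 66 + 0.42249/60 = 66.007042
  hemisphere W, so the sign is −

1. 4.57933, 164.68552
2. 50.57858, 172.21298
3. -22.25327, -105.90722
4. 29.40484, 70.73522
5. 0.59788, -66.00704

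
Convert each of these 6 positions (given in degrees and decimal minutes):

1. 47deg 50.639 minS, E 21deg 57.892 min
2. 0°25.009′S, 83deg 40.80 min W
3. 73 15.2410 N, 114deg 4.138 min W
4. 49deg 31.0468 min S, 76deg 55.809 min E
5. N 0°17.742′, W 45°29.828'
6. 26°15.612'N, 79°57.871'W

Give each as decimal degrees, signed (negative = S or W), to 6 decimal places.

Point 1:
  φ: 50.639′ = 0.843983°; total 47.8439833
  hemisphere S, so the sign is −
  λ: 21 + 57.892/60 = 21.9648667
  E ⇒ keep positive
Point 2:
  φ: 0 + 25.009/60 = 0.4168167
  S → negative
  Longitude: 83 + 40.8/60 = 83.6800000
  hemisphere W, so the sign is −
Point 3:
  Lat: 73 + 15.241/60 = 73.2540167
  N ⇒ keep positive
  λ: 4.138′ = 0.068967°; total 114.0689667
  W ⇒ negate
Point 4:
  φ: 31.0468′ = 0.517447°; total 49.5174467
  S ⇒ negate
  λ: 76 + 55.809/60 = 76.9301500
  E → positive
Point 5:
  φ: 0 + 17.742/60 = 0.2957000
  N ⇒ keep positive
  Lon: 29.828′ = 0.497133°; total 45.4971333
  W → negative
Point 6:
  φ: 15.612′ = 0.260200°; total 26.2602000
  N ⇒ keep positive
  λ: 57.871′ = 0.964517°; total 79.9645167
  W → negative

1. -47.843983, 21.964867
2. -0.416817, -83.680000
3. 73.254017, -114.068967
4. -49.517447, 76.930150
5. 0.295700, -45.497133
6. 26.260200, -79.964517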